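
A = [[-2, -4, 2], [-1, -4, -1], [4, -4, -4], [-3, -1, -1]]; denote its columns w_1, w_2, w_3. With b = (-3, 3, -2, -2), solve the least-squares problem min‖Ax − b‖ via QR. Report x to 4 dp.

e_1 = w_1/‖w_1‖ = (-2, -1, 4, -3)/5.4772 = (-0.3651, -0.1826, 0.7303, -0.5477).
r_{12} = e_1·w_2 = -0.1826.
u_2 = w_2 + 0.1826·e_1 = (-4.0667, -4.0333, -3.8667, -1.1000).
‖u_2‖ = 6.9976, so e_2 = (-0.5812, -0.5764, -0.5526, -0.1572).
r_{13} = e_1·w_3 = -2.9212; r_{23} = e_2·w_3 = 1.7816.
u_3 = w_3 + 2.9212·e_1 − 1.7816·e_2 = (1.9687, -0.5065, -0.8822, -2.3199).
‖u_3‖ = 3.2082, so e_3 = (0.6136, -0.1579, -0.2750, -0.7231).
Qᵀb = (0.1826, 1.4338, -0.3183).
Back-substitute: x_3 = -0.3183/3.2082 = -0.0992.
x_2 = (1.4338 − 1.7816·(-0.0992))/6.9976 = 0.2302.
x_1 = (0.1826 + 0.1826·0.2302 + 2.9212·(-0.0992))/5.4772 = -0.0119.

x = (-0.0119, 0.2302, -0.0992)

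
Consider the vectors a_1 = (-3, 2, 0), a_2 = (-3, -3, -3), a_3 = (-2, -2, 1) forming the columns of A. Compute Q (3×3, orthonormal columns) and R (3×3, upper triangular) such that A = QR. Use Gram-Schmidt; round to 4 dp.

a_1 = (-3, 2, 0); ‖a_1‖ = 3.6056, so e_1 = (-0.8321, 0.5547, 0.0000).
e_1·a_2 = (-0.8321)·(-3) + 0.5547·(-3) + 0.0000·(-3) = 0.8321.
u_2 = a_2 − 0.8321·e_1 = (-2.3077, -3.4615, -3.0000).
‖u_2‖ = 5.1291, so e_2 = (-0.4499, -0.6749, -0.5849).
e_1·a_3 = (-0.8321)·(-2) + 0.5547·(-2) + 0.0000·1 = 0.5547; e_2·a_3 = (-0.4499)·(-2) + (-0.6749)·(-2) + (-0.5849)·1 = 1.6647.
u_3 = a_3 − 0.5547·e_1 − 1.6647·e_2 = (-0.7895, -1.1842, 1.9737).
‖u_3‖ = 2.4333, so e_3 = (-0.3244, -0.4867, 0.8111).

Q = [[-0.8321, -0.4499, -0.3244], [0.5547, -0.6749, -0.4867], [0.0000, -0.5849, 0.8111]], R = [[3.6056, 0.8321, 0.5547], [0.0000, 5.1291, 1.6647], [0.0000, 0.0000, 2.4333]]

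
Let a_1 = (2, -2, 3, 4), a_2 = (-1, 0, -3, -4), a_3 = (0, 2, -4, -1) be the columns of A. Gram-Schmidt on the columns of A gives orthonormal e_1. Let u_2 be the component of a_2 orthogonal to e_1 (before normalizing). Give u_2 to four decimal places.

u_2 = (0.6364, -1.6364, -0.5455, -0.7273)

a_1 = (2, -2, 3, 4); ‖a_1‖ = 5.7446, so e_1 = (0.3482, -0.3482, 0.5222, 0.6963).
e_1·a_2 = 0.3482·(-1) + (-0.3482)·0 + 0.5222·(-3) + 0.6963·(-4) = -4.7001.
u_2 = a_2 + 4.7001·e_1 = (0.6364, -1.6364, -0.5455, -0.7273).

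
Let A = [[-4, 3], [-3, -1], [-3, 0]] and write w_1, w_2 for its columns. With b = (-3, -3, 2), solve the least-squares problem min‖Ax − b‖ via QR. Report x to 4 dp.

w_1 = (-4, -3, -3); ‖w_1‖ = 5.8310, so e_1 = (-0.6860, -0.5145, -0.5145).
e_1·w_2 = (-0.6860)·3 + (-0.5145)·(-1) + (-0.5145)·0 = -1.5435.
u_2 = w_2 + 1.5435·e_1 = (1.9412, -1.7941, -0.7941).
‖u_2‖ = 2.7600, so e_2 = (0.7033, -0.6500, -0.2877).
Qᵀb = (2.5725, -0.7353).
Back-substitute: x_2 = -0.7353/2.7600 = -0.2664.
x_1 = (2.5725 + 1.5435·(-0.2664))/5.8310 = 0.3707.

x = (0.3707, -0.2664)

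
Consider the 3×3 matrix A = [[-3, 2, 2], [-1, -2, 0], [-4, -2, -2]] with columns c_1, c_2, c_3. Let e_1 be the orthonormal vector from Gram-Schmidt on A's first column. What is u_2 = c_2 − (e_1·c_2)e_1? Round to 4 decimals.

e_1 = c_1/‖c_1‖ = (-3, -1, -4)/5.0990 = (-0.5883, -0.1961, -0.7845).
r_{12} = e_1·c_2 = 0.7845.
u_2 = c_2 − 0.7845·e_1 = (2.4615, -1.8462, -1.3846).

u_2 = (2.4615, -1.8462, -1.3846)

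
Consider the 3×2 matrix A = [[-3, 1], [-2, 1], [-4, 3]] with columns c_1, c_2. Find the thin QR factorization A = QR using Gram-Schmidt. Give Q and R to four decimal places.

c_1 = (-3, -2, -4); ‖c_1‖ = 5.3852, so q_1 = (-0.5571, -0.3714, -0.7428).
q_1·c_2 = (-0.5571)·1 + (-0.3714)·1 + (-0.7428)·3 = -3.1568.
u_2 = c_2 + 3.1568·q_1 = (-0.7586, -0.1724, 0.6552).
‖u_2‖ = 1.0171, so q_2 = (-0.7459, -0.1695, 0.6442).

Q = [[-0.5571, -0.7459], [-0.3714, -0.1695], [-0.7428, 0.6442]], R = [[5.3852, -3.1568], [0.0000, 1.0171]]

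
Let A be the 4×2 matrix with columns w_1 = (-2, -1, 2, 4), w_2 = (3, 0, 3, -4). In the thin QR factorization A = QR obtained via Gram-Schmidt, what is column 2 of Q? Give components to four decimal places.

e_2 = (0.3529, -0.1313, 0.8781, -0.2954)

w_1 = (-2, -1, 2, 4); ‖w_1‖ = 5.0000, so e_1 = (-0.4000, -0.2000, 0.4000, 0.8000).
e_1·w_2 = (-0.4000)·3 + (-0.2000)·0 + 0.4000·3 + 0.8000·(-4) = -3.2000.
u_2 = w_2 + 3.2000·e_1 = (1.7200, -0.6400, 4.2800, -1.4400).
‖u_2‖ = 4.8744, so e_2 = (0.3529, -0.1313, 0.8781, -0.2954).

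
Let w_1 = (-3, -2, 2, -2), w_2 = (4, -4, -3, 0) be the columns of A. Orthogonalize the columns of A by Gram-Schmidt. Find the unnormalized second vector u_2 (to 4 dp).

e_1 = w_1/‖w_1‖ = (-3, -2, 2, -2)/4.5826 = (-0.6547, -0.4364, 0.4364, -0.4364).
r_{12} = e_1·w_2 = -2.1822.
u_2 = w_2 + 2.1822·e_1 = (2.5714, -4.9524, -2.0476, -0.9524).

u_2 = (2.5714, -4.9524, -2.0476, -0.9524)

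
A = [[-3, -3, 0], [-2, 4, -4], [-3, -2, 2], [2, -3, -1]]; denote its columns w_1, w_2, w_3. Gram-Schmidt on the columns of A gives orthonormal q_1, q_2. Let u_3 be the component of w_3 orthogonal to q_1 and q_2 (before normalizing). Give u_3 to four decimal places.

u_3 = (-1.2918, -2.1743, 1.1560, -2.3779)

w_1 = (-3, -2, -3, 2); ‖w_1‖ = 5.0990, so q_1 = (-0.5883, -0.3922, -0.5883, 0.3922).
q_1·w_2 = (-0.5883)·(-3) + (-0.3922)·4 + (-0.5883)·(-2) + 0.3922·(-3) = 0.1961.
u_2 = w_2 − 0.1961·q_1 = (-2.8846, 4.0769, -1.8846, -3.0769).
‖u_2‖ = 6.1613, so q_2 = (-0.4682, 0.6617, -0.3059, -0.4994).
q_1·w_3 = (-0.5883)·0 + (-0.3922)·(-4) + (-0.5883)·2 + 0.3922·(-1) = 0.0000; q_2·w_3 = (-0.4682)·0 + 0.6617·(-4) + (-0.3059)·2 + (-0.4994)·(-1) = -2.7592.
u_3 = w_3 + 0.0000·q_1 + 2.7592·q_2 = (-1.2918, -2.1743, 1.1560, -2.3779).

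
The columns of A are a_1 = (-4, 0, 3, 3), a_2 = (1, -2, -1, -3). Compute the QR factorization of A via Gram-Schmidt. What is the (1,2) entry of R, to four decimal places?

r_{12} = -2.7440

a_1 = (-4, 0, 3, 3); ‖a_1‖ = 5.8310, so e_1 = (-0.6860, 0.0000, 0.5145, 0.5145).
r_{12} = e_1·a_2 = -2.7440.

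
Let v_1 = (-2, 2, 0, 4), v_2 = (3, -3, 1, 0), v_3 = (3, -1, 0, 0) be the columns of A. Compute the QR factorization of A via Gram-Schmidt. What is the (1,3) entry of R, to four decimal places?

e_1 = v_1/‖v_1‖ = (-2, 2, 0, 4)/4.8990 = (-0.4082, 0.4082, 0.0000, 0.8165).
r_{13} = e_1·v_3 = -1.6330.

r_{13} = -1.6330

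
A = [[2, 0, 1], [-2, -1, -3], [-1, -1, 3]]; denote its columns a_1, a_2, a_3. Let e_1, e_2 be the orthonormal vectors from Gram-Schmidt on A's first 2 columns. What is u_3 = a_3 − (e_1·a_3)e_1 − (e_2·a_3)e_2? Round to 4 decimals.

a_1 = (2, -2, -1); ‖a_1‖ = 3.0000, so e_1 = (0.6667, -0.6667, -0.3333).
e_1·a_2 = 0.6667·0 + (-0.6667)·(-1) + (-0.3333)·(-1) = 1.0000.
u_2 = a_2 − 1.0000·e_1 = (-0.6667, -0.3333, -0.6667).
‖u_2‖ = 1.0000, so e_2 = (-0.6667, -0.3333, -0.6667).
e_1·a_3 = 0.6667·1 + (-0.6667)·(-3) + (-0.3333)·3 = 1.6667; e_2·a_3 = (-0.6667)·1 + (-0.3333)·(-3) + (-0.6667)·3 = -1.6667.
u_3 = a_3 − 1.6667·e_1 + 1.6667·e_2 = (-1.2222, -2.4444, 2.4444).

u_3 = (-1.2222, -2.4444, 2.4444)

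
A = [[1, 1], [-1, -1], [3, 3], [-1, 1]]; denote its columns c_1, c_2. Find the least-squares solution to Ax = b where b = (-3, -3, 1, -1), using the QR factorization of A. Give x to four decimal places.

x = (0.6364, -0.3636)

e_1 = c_1/‖c_1‖ = (1, -1, 3, -1)/3.4641 = (0.2887, -0.2887, 0.8660, -0.2887).
r_{12} = e_1·c_2 = 2.8868.
u_2 = c_2 − 2.8868·e_1 = (0.1667, -0.1667, 0.5000, 1.8333).
‖u_2‖ = 1.9149, so e_2 = (0.0870, -0.0870, 0.2611, 0.9574).
Qᵀb = (1.1547, -0.6963).
Back-substitute: x_2 = -0.6963/1.9149 = -0.3636.
x_1 = (1.1547 − 2.8868·(-0.3636))/3.4641 = 0.6364.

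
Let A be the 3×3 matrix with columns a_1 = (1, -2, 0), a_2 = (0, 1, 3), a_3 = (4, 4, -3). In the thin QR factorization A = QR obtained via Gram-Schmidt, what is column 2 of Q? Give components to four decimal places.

a_1 = (1, -2, 0); ‖a_1‖ = 2.2361, so q_1 = (0.4472, -0.8944, 0.0000).
q_1·a_2 = 0.4472·0 + (-0.8944)·1 + 0.0000·3 = -0.8944.
u_2 = a_2 + 0.8944·q_1 = (0.4000, 0.2000, 3.0000).
‖u_2‖ = 3.0332, so q_2 = (0.1319, 0.0659, 0.9891).

q_2 = (0.1319, 0.0659, 0.9891)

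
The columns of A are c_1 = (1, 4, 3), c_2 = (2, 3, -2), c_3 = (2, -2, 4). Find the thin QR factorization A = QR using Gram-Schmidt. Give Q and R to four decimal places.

c_1 = (1, 4, 3); ‖c_1‖ = 5.0990, so e_1 = (0.1961, 0.7845, 0.5883).
e_1·c_2 = 0.1961·2 + 0.7845·3 + 0.5883·(-2) = 1.5689.
u_2 = c_2 − 1.5689·e_1 = (1.6923, 1.7692, -2.9231).
‖u_2‖ = 3.8129, so e_2 = (0.4438, 0.4640, -0.7666).
e_1·c_3 = 0.1961·2 + 0.7845·(-2) + 0.5883·4 = 1.1767; e_2·c_3 = 0.4438·2 + 0.4640·(-2) + (-0.7666)·4 = -3.1068.
u_3 = c_3 − 1.1767·e_1 + 3.1068·e_2 = (3.1481, -1.4815, 0.9259).
‖u_3‖ = 3.6004, so e_3 = (0.8744, -0.4115, 0.2572).

Q = [[0.1961, 0.4438, 0.8744], [0.7845, 0.4640, -0.4115], [0.5883, -0.7666, 0.2572]], R = [[5.0990, 1.5689, 1.1767], [0.0000, 3.8129, -3.1068], [0.0000, 0.0000, 3.6004]]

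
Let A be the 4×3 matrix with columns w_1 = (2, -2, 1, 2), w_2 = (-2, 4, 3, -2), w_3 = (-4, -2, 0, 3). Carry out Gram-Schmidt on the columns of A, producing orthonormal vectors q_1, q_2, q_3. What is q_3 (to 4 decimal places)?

w_1 = (2, -2, 1, 2); ‖w_1‖ = 3.6056, so q_1 = (0.5547, -0.5547, 0.2774, 0.5547).
q_1·w_2 = 0.5547·(-2) + (-0.5547)·4 + 0.2774·3 + 0.5547·(-2) = -3.6056.
u_2 = w_2 + 3.6056·q_1 = (0.0000, 2.0000, 4.0000, 0.0000).
‖u_2‖ = 4.4721, so q_2 = (0.0000, 0.4472, 0.8944, 0.0000).
q_1·w_3 = 0.5547·(-4) + (-0.5547)·(-2) + 0.2774·0 + 0.5547·3 = 0.5547; q_2·w_3 = 0.0000·(-4) + 0.4472·(-2) + 0.8944·0 + 0.0000·3 = -0.8944.
u_3 = w_3 − 0.5547·q_1 + 0.8944·q_2 = (-4.3077, -1.2923, 0.6462, 2.6923).
‖u_3‖ = 5.2813, so q_3 = (-0.8156, -0.2447, 0.1223, 0.5098).

q_3 = (-0.8156, -0.2447, 0.1223, 0.5098)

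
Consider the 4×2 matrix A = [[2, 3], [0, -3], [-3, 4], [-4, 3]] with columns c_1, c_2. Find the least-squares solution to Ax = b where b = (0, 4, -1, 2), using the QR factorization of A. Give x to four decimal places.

e_1 = c_1/‖c_1‖ = (2, 0, -3, -4)/5.3852 = (0.3714, 0.0000, -0.5571, -0.7428).
r_{12} = e_1·c_2 = -3.3425.
u_2 = c_2 + 3.3425·e_1 = (4.2414, -3.0000, 2.1379, 0.5172).
‖u_2‖ = 5.6416, so e_2 = (0.7518, -0.5318, 0.3790, 0.0917).
Qᵀb = (-0.9285, -2.3226).
Back-substitute: x_2 = -2.3226/5.6416 = -0.4117.
x_1 = (-0.9285 + 3.3425·(-0.4117))/5.3852 = -0.4280.

x = (-0.4280, -0.4117)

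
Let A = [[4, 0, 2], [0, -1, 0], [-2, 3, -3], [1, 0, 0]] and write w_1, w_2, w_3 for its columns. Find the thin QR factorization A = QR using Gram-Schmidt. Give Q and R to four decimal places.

w_1 = (4, 0, -2, 1); ‖w_1‖ = 4.5826, so e_1 = (0.8729, 0.0000, -0.4364, 0.2182).
e_1·w_2 = 0.8729·0 + 0.0000·(-1) + (-0.4364)·3 + 0.2182·0 = -1.3093.
u_2 = w_2 + 1.3093·e_1 = (1.1429, -1.0000, 2.4286, 0.2857).
‖u_2‖ = 2.8785, so e_2 = (0.3970, -0.3474, 0.8437, 0.0993).
e_1·w_3 = 0.8729·2 + 0.0000·0 + (-0.4364)·(-3) + 0.2182·0 = 3.0551; e_2·w_3 = 0.3970·2 + (-0.3474)·0 + 0.8437·(-3) + 0.0993·0 = -1.7370.
u_3 = w_3 − 3.0551·e_1 + 1.7370·e_2 = (0.0230, -0.6034, -0.2011, -0.4943).
‖u_3‖ = 0.8059, so e_3 = (0.0285, -0.7488, -0.2496, -0.6133).

Q = [[0.8729, 0.3970, 0.0285], [0.0000, -0.3474, -0.7488], [-0.4364, 0.8437, -0.2496], [0.2182, 0.0993, -0.6133]], R = [[4.5826, -1.3093, 3.0551], [0.0000, 2.8785, -1.7370], [0.0000, 0.0000, 0.8059]]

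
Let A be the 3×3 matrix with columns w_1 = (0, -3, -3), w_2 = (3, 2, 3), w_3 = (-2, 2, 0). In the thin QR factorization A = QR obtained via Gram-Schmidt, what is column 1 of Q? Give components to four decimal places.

e_1 = (0.0000, -0.7071, -0.7071)

e_1 = w_1/‖w_1‖ = (0, -3, -3)/4.2426 = (0.0000, -0.7071, -0.7071).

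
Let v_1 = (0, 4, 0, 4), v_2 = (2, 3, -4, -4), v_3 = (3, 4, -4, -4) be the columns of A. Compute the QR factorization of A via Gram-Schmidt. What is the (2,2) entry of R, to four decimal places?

r_{22} = 6.6708

v_1 = (0, 4, 0, 4); ‖v_1‖ = 5.6569, so e_1 = (0.0000, 0.7071, 0.0000, 0.7071).
e_1·v_2 = 0.0000·2 + 0.7071·3 + 0.0000·(-4) + 0.7071·(-4) = -0.7071.
u_2 = v_2 + 0.7071·e_1 = (2.0000, 3.5000, -4.0000, -3.5000).
r_{22} = ‖u_2‖ = 6.6708.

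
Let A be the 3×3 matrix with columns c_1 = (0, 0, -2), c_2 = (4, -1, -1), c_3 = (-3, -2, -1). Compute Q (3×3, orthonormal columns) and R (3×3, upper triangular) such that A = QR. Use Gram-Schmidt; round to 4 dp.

c_1 = (0, 0, -2); ‖c_1‖ = 2.0000, so q_1 = (0.0000, 0.0000, -1.0000).
q_1·c_2 = 0.0000·4 + 0.0000·(-1) + (-1.0000)·(-1) = 1.0000.
u_2 = c_2 − 1.0000·q_1 = (4.0000, -1.0000, 0.0000).
‖u_2‖ = 4.1231, so q_2 = (0.9701, -0.2425, 0.0000).
q_1·c_3 = 0.0000·(-3) + 0.0000·(-2) + (-1.0000)·(-1) = 1.0000; q_2·c_3 = 0.9701·(-3) + (-0.2425)·(-2) + 0.0000·(-1) = -2.4254.
u_3 = c_3 − 1.0000·q_1 + 2.4254·q_2 = (-0.6471, -2.5882, 0.0000).
‖u_3‖ = 2.6679, so q_3 = (-0.2425, -0.9701, 0.0000).

Q = [[0.0000, 0.9701, -0.2425], [0.0000, -0.2425, -0.9701], [-1.0000, 0.0000, 0.0000]], R = [[2.0000, 1.0000, 1.0000], [0.0000, 4.1231, -2.4254], [0.0000, 0.0000, 2.6679]]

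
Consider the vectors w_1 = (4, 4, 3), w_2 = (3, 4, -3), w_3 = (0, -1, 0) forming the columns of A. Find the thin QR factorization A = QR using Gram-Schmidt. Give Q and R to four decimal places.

Q = [[0.6247, 0.2284, 0.7467], [0.6247, 0.4276, -0.6534], [0.4685, -0.8746, -0.1245]], R = [[6.4031, 2.9673, -0.6247], [0.0000, 5.0195, -0.4276], [0.0000, 0.0000, 0.6534]]

q_1 = w_1/‖w_1‖ = (4, 4, 3)/6.4031 = (0.6247, 0.6247, 0.4685).
r_{12} = q_1·w_2 = 2.9673.
u_2 = w_2 − 2.9673·q_1 = (1.1463, 2.1463, -4.3902).
‖u_2‖ = 5.0195, so q_2 = (0.2284, 0.4276, -0.8746).
r_{13} = q_1·w_3 = -0.6247; r_{23} = q_2·w_3 = -0.4276.
u_3 = w_3 + 0.6247·q_1 + 0.4276·q_2 = (0.4879, -0.4269, -0.0813).
‖u_3‖ = 0.6534, so q_3 = (0.7467, -0.6534, -0.1245).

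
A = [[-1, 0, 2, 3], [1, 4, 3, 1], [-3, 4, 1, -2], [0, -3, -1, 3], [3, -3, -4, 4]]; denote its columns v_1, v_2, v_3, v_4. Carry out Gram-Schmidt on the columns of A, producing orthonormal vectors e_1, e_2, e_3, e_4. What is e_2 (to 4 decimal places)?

e_2 = (-0.1426, 0.8134, 0.2432, -0.5032, -0.0755)

e_1 = v_1/‖v_1‖ = (-1, 1, -3, 0, 3)/4.4721 = (-0.2236, 0.2236, -0.6708, 0.0000, 0.6708).
r_{12} = e_1·v_2 = -3.8013.
u_2 = v_2 + 3.8013·e_1 = (-0.8500, 4.8500, 1.4500, -3.0000, -0.4500).
‖u_2‖ = 5.9624, so e_2 = (-0.1426, 0.8134, 0.2432, -0.5032, -0.0755).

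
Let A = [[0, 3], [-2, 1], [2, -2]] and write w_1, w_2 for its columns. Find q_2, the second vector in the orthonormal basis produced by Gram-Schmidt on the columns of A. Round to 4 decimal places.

q_2 = (0.9733, -0.1622, -0.1622)

q_1 = w_1/‖w_1‖ = (0, -2, 2)/2.8284 = (0.0000, -0.7071, 0.7071).
r_{12} = q_1·w_2 = -2.1213.
u_2 = w_2 + 2.1213·q_1 = (3.0000, -0.5000, -0.5000).
‖u_2‖ = 3.0822, so q_2 = (0.9733, -0.1622, -0.1622).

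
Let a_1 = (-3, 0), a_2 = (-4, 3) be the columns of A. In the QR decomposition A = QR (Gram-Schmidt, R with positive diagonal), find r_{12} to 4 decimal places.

r_{12} = 4.0000

a_1 = (-3, 0); ‖a_1‖ = 3.0000, so q_1 = (-1.0000, 0.0000).
r_{12} = q_1·a_2 = 4.0000.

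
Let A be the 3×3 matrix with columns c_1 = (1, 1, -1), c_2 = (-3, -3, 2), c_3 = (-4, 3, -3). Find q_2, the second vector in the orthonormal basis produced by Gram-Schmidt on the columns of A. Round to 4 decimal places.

q_2 = (-0.4082, -0.4082, -0.8165)

c_1 = (1, 1, -1); ‖c_1‖ = 1.7321, so q_1 = (0.5774, 0.5774, -0.5774).
q_1·c_2 = 0.5774·(-3) + 0.5774·(-3) + (-0.5774)·2 = -4.6188.
u_2 = c_2 + 4.6188·q_1 = (-0.3333, -0.3333, -0.6667).
‖u_2‖ = 0.8165, so q_2 = (-0.4082, -0.4082, -0.8165).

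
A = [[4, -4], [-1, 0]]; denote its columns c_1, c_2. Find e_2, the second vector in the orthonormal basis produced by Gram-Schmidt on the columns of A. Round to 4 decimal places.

e_1 = c_1/‖c_1‖ = (4, -1)/4.1231 = (0.9701, -0.2425).
r_{12} = e_1·c_2 = -3.8806.
u_2 = c_2 + 3.8806·e_1 = (-0.2353, -0.9412).
‖u_2‖ = 0.9701, so e_2 = (-0.2425, -0.9701).

e_2 = (-0.2425, -0.9701)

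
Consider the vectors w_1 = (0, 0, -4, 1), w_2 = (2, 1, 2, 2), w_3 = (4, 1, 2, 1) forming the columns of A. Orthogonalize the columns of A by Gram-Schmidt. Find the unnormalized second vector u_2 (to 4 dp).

w_1 = (0, 0, -4, 1); ‖w_1‖ = 4.1231, so e_1 = (0.0000, 0.0000, -0.9701, 0.2425).
e_1·w_2 = 0.0000·2 + 0.0000·1 + (-0.9701)·2 + 0.2425·2 = -1.4552.
u_2 = w_2 + 1.4552·e_1 = (2.0000, 1.0000, 0.5882, 2.3529).

u_2 = (2.0000, 1.0000, 0.5882, 2.3529)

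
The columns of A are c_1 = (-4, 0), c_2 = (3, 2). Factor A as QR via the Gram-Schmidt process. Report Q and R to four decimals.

c_1 = (-4, 0); ‖c_1‖ = 4.0000, so e_1 = (-1.0000, 0.0000).
e_1·c_2 = (-1.0000)·3 + 0.0000·2 = -3.0000.
u_2 = c_2 + 3.0000·e_1 = (0.0000, 2.0000).
‖u_2‖ = 2.0000, so e_2 = (0.0000, 1.0000).

Q = [[-1.0000, 0.0000], [0.0000, 1.0000]], R = [[4.0000, -3.0000], [0.0000, 2.0000]]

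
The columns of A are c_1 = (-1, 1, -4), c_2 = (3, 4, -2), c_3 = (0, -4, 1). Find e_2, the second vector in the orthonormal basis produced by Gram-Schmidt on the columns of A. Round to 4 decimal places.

e_2 = (0.7071, 0.7071, 0.0000)

e_1 = c_1/‖c_1‖ = (-1, 1, -4)/4.2426 = (-0.2357, 0.2357, -0.9428).
r_{12} = e_1·c_2 = 2.1213.
u_2 = c_2 − 2.1213·e_1 = (3.5000, 3.5000, 0.0000).
‖u_2‖ = 4.9497, so e_2 = (0.7071, 0.7071, 0.0000).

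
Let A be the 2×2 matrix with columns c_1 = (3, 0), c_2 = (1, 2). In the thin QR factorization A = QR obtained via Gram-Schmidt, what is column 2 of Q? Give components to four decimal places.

e_2 = (0.0000, 1.0000)

c_1 = (3, 0); ‖c_1‖ = 3.0000, so e_1 = (1.0000, 0.0000).
e_1·c_2 = 1.0000·1 + 0.0000·2 = 1.0000.
u_2 = c_2 − 1.0000·e_1 = (0.0000, 2.0000).
‖u_2‖ = 2.0000, so e_2 = (0.0000, 1.0000).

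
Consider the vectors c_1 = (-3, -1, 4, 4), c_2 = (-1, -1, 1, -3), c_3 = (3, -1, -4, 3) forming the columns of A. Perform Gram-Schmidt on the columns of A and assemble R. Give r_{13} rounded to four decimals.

r_{13} = -1.8516

c_1 = (-3, -1, 4, 4); ‖c_1‖ = 6.4807, so q_1 = (-0.4629, -0.1543, 0.6172, 0.6172).
r_{13} = q_1·c_3 = -1.8516.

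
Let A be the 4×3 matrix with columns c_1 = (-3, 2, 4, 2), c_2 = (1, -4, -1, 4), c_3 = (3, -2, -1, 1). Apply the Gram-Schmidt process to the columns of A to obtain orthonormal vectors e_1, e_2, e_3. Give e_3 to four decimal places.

e_3 = (0.8441, 0.1802, 0.4963, 0.0933)

e_1 = c_1/‖c_1‖ = (-3, 2, 4, 2)/5.7446 = (-0.5222, 0.3482, 0.6963, 0.3482).
r_{12} = e_1·c_2 = -1.2185.
u_2 = c_2 + 1.2185·e_1 = (0.3636, -3.5758, -0.1515, 4.4242).
‖u_2‖ = 5.7022, so e_2 = (0.0638, -0.6271, -0.0266, 0.7759).
r_{13} = e_1·c_3 = -2.6112; r_{23} = e_2·c_3 = 2.2479.
u_3 = c_3 + 2.6112·e_1 − 2.2479·e_2 = (1.4930, 0.3187, 0.8779, 0.1650).
‖u_3‖ = 1.7688, so e_3 = (0.8441, 0.1802, 0.4963, 0.0933).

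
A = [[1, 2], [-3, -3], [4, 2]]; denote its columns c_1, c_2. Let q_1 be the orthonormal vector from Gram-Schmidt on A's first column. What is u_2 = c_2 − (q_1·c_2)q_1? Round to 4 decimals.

q_1 = c_1/‖c_1‖ = (1, -3, 4)/5.0990 = (0.1961, -0.5883, 0.7845).
r_{12} = q_1·c_2 = 3.7262.
u_2 = c_2 − 3.7262·q_1 = (1.2692, -0.8077, -0.9231).

u_2 = (1.2692, -0.8077, -0.9231)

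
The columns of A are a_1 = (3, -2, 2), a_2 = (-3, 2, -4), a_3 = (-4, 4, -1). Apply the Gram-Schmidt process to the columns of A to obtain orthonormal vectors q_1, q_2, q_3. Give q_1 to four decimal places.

q_1 = (0.7276, -0.4851, 0.4851)

q_1 = a_1/‖a_1‖ = (3, -2, 2)/4.1231 = (0.7276, -0.4851, 0.4851).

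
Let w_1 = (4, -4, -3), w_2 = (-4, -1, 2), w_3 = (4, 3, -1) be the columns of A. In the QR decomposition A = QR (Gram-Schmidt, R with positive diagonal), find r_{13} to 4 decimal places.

r_{13} = 1.0932

w_1 = (4, -4, -3); ‖w_1‖ = 6.4031, so q_1 = (0.6247, -0.6247, -0.4685).
r_{13} = q_1·w_3 = 1.0932.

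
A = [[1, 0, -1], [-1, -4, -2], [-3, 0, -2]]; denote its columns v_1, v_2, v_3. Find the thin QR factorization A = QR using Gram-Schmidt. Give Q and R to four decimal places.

v_1 = (1, -1, -3); ‖v_1‖ = 3.3166, so q_1 = (0.3015, -0.3015, -0.9045).
q_1·v_2 = 0.3015·0 + (-0.3015)·(-4) + (-0.9045)·0 = 1.2060.
u_2 = v_2 − 1.2060·q_1 = (-0.3636, -3.6364, 1.0909).
‖u_2‖ = 3.8139, so q_2 = (-0.0953, -0.9535, 0.2860).
q_1·v_3 = 0.3015·(-1) + (-0.3015)·(-2) + (-0.9045)·(-2) = 2.1106; q_2·v_3 = (-0.0953)·(-1) + (-0.9535)·(-2) + 0.2860·(-2) = 1.4302.
u_3 = v_3 − 2.1106·q_1 − 1.4302·q_2 = (-1.5000, 0.0000, -0.5000).
‖u_3‖ = 1.5811, so q_3 = (-0.9487, 0.0000, -0.3162).

Q = [[0.3015, -0.0953, -0.9487], [-0.3015, -0.9535, 0.0000], [-0.9045, 0.2860, -0.3162]], R = [[3.3166, 1.2060, 2.1106], [0.0000, 3.8139, 1.4302], [0.0000, 0.0000, 1.5811]]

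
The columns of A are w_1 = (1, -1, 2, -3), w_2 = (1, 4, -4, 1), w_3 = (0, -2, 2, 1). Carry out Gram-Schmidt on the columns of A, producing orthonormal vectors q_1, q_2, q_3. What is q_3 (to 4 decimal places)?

w_1 = (1, -1, 2, -3); ‖w_1‖ = 3.8730, so q_1 = (0.2582, -0.2582, 0.5164, -0.7746).
q_1·w_2 = 0.2582·1 + (-0.2582)·4 + 0.5164·(-4) + (-0.7746)·1 = -3.6148.
u_2 = w_2 + 3.6148·q_1 = (1.9333, 3.0667, -2.1333, -1.8000).
‖u_2‖ = 4.5753, so q_2 = (0.4226, 0.6703, -0.4663, -0.3934).
q_1·w_3 = 0.2582·0 + (-0.2582)·(-2) + 0.5164·2 + (-0.7746)·1 = 0.7746; q_2·w_3 = 0.4226·0 + 0.6703·(-2) + (-0.4663)·2 + (-0.3934)·1 = -2.6665.
u_3 = w_3 − 0.7746·q_1 + 2.6665·q_2 = (0.9268, -0.0127, 0.3567, 0.5510).
‖u_3‖ = 1.1357, so q_3 = (0.8160, -0.0112, 0.3141, 0.4851).

q_3 = (0.8160, -0.0112, 0.3141, 0.4851)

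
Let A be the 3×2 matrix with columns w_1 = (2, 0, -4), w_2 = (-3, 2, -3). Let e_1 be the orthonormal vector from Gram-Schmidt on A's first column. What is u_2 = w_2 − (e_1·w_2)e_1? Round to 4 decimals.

w_1 = (2, 0, -4); ‖w_1‖ = 4.4721, so e_1 = (0.4472, 0.0000, -0.8944).
e_1·w_2 = 0.4472·(-3) + 0.0000·2 + (-0.8944)·(-3) = 1.3416.
u_2 = w_2 − 1.3416·e_1 = (-3.6000, 2.0000, -1.8000).

u_2 = (-3.6000, 2.0000, -1.8000)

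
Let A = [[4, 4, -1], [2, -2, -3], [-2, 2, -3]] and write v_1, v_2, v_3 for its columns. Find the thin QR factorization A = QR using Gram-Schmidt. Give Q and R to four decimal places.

q_1 = v_1/‖v_1‖ = (4, 2, -2)/4.8990 = (0.8165, 0.4082, -0.4082).
r_{12} = q_1·v_2 = 1.6330.
u_2 = v_2 − 1.6330·q_1 = (2.6667, -2.6667, 2.6667).
‖u_2‖ = 4.6188, so q_2 = (0.5774, -0.5774, 0.5774).
r_{13} = q_1·v_3 = -0.8165; r_{23} = q_2·v_3 = -0.5774.
u_3 = v_3 + 0.8165·q_1 + 0.5774·q_2 = (0.0000, -3.0000, -3.0000).
‖u_3‖ = 4.2426, so q_3 = (0.0000, -0.7071, -0.7071).

Q = [[0.8165, 0.5774, 0.0000], [0.4082, -0.5774, -0.7071], [-0.4082, 0.5774, -0.7071]], R = [[4.8990, 1.6330, -0.8165], [0.0000, 4.6188, -0.5774], [0.0000, 0.0000, 4.2426]]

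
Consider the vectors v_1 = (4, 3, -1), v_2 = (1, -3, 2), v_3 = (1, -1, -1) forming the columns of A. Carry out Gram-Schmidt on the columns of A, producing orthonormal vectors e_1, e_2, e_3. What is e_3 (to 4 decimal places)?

e_1 = v_1/‖v_1‖ = (4, 3, -1)/5.0990 = (0.7845, 0.5883, -0.1961).
r_{12} = e_1·v_2 = -1.3728.
u_2 = v_2 + 1.3728·e_1 = (2.0769, -2.1923, 1.7308).
‖u_2‖ = 3.4807, so e_2 = (0.5967, -0.6298, 0.4972).
r_{13} = e_1·v_3 = 0.3922; r_{23} = e_2·v_3 = 0.7293.
u_3 = v_3 − 0.3922·e_1 − 0.7293·e_2 = (0.2571, -0.7714, -1.2857).
‖u_3‖ = 1.5213, so e_3 = (0.1690, -0.5071, -0.8452).

e_3 = (0.1690, -0.5071, -0.8452)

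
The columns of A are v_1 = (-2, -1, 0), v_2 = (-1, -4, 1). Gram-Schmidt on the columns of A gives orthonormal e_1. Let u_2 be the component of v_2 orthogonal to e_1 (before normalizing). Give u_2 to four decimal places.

u_2 = (1.4000, -2.8000, 1.0000)

e_1 = v_1/‖v_1‖ = (-2, -1, 0)/2.2361 = (-0.8944, -0.4472, 0.0000).
r_{12} = e_1·v_2 = 2.6833.
u_2 = v_2 − 2.6833·e_1 = (1.4000, -2.8000, 1.0000).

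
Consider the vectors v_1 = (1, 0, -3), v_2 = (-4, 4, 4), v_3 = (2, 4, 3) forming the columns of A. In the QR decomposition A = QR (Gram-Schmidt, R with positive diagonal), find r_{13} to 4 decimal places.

q_1 = v_1/‖v_1‖ = (1, 0, -3)/3.1623 = (0.3162, 0.0000, -0.9487).
r_{13} = q_1·v_3 = -2.2136.

r_{13} = -2.2136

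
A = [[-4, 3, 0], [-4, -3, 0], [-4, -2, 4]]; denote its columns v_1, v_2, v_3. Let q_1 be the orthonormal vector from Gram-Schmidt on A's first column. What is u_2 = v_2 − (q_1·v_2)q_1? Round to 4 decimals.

v_1 = (-4, -4, -4); ‖v_1‖ = 6.9282, so q_1 = (-0.5774, -0.5774, -0.5774).
q_1·v_2 = (-0.5774)·3 + (-0.5774)·(-3) + (-0.5774)·(-2) = 1.1547.
u_2 = v_2 − 1.1547·q_1 = (3.6667, -2.3333, -1.3333).

u_2 = (3.6667, -2.3333, -1.3333)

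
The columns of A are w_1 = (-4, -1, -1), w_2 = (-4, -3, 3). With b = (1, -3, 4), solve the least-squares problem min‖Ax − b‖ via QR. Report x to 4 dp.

w_1 = (-4, -1, -1); ‖w_1‖ = 4.2426, so q_1 = (-0.9428, -0.2357, -0.2357).
q_1·w_2 = (-0.9428)·(-4) + (-0.2357)·(-3) + (-0.2357)·3 = 3.7712.
u_2 = w_2 − 3.7712·q_1 = (-0.4444, -2.1111, 3.8889).
‖u_2‖ = 4.4472, so q_2 = (-0.0999, -0.4747, 0.8745).
Qᵀb = (-1.1785, 4.8220).
Back-substitute: x_2 = 4.8220/4.4472 = 1.0843.
x_1 = (-1.1785 − 3.7712·1.0843)/4.2426 = -1.2416.

x = (-1.2416, 1.0843)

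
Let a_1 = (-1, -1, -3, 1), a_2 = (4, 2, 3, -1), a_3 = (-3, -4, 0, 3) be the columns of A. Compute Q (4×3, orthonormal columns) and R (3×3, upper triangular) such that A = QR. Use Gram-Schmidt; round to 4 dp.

Q = [[-0.2887, 0.9058, 0.2094], [-0.2887, 0.2265, -0.6281], [-0.8660, -0.3397, 0.3589], [0.2887, 0.1132, 0.6580]], R = [[3.4641, -4.6188, 2.8868], [0.0000, 2.9439, -3.2836], [0.0000, 0.0000, 3.8581]]

e_1 = a_1/‖a_1‖ = (-1, -1, -3, 1)/3.4641 = (-0.2887, -0.2887, -0.8660, 0.2887).
r_{12} = e_1·a_2 = -4.6188.
u_2 = a_2 + 4.6188·e_1 = (2.6667, 0.6667, -1.0000, 0.3333).
‖u_2‖ = 2.9439, so e_2 = (0.9058, 0.2265, -0.3397, 0.1132).
r_{13} = e_1·a_3 = 2.8868; r_{23} = e_2·a_3 = -3.2836.
u_3 = a_3 − 2.8868·e_1 + 3.2836·e_2 = (0.8077, -2.4231, 1.3846, 2.5385).
‖u_3‖ = 3.8581, so e_3 = (0.2094, -0.6281, 0.3589, 0.6580).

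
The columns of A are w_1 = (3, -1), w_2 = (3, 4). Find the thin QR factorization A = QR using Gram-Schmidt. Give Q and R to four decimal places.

w_1 = (3, -1); ‖w_1‖ = 3.1623, so e_1 = (0.9487, -0.3162).
e_1·w_2 = 0.9487·3 + (-0.3162)·4 = 1.5811.
u_2 = w_2 − 1.5811·e_1 = (1.5000, 4.5000).
‖u_2‖ = 4.7434, so e_2 = (0.3162, 0.9487).

Q = [[0.9487, 0.3162], [-0.3162, 0.9487]], R = [[3.1623, 1.5811], [0.0000, 4.7434]]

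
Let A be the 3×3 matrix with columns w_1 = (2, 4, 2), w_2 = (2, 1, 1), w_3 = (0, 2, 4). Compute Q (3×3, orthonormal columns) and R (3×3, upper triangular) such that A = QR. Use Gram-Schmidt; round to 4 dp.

w_1 = (2, 4, 2); ‖w_1‖ = 4.8990, so q_1 = (0.4082, 0.8165, 0.4082).
q_1·w_2 = 0.4082·2 + 0.8165·1 + 0.4082·1 = 2.0412.
u_2 = w_2 − 2.0412·q_1 = (1.1667, -0.6667, 0.1667).
‖u_2‖ = 1.3540, so q_2 = (0.8616, -0.4924, 0.1231).
q_1·w_3 = 0.4082·0 + 0.8165·2 + 0.4082·4 = 3.2660; q_2·w_3 = 0.8616·0 + (-0.4924)·2 + 0.1231·4 = -0.4924.
u_3 = w_3 − 3.2660·q_1 + 0.4924·q_2 = (-0.9091, -0.9091, 2.7273).
‖u_3‖ = 3.0151, so q_3 = (-0.3015, -0.3015, 0.9045).

Q = [[0.4082, 0.8616, -0.3015], [0.8165, -0.4924, -0.3015], [0.4082, 0.1231, 0.9045]], R = [[4.8990, 2.0412, 3.2660], [0.0000, 1.3540, -0.4924], [0.0000, 0.0000, 3.0151]]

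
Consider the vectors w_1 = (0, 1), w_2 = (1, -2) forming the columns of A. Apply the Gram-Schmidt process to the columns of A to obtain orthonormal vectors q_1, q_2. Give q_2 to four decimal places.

q_2 = (1.0000, 0.0000)

w_1 = (0, 1); ‖w_1‖ = 1.0000, so q_1 = (0.0000, 1.0000).
q_1·w_2 = 0.0000·1 + 1.0000·(-2) = -2.0000.
u_2 = w_2 + 2.0000·q_1 = (1.0000, 0.0000).
‖u_2‖ = 1.0000, so q_2 = (1.0000, 0.0000).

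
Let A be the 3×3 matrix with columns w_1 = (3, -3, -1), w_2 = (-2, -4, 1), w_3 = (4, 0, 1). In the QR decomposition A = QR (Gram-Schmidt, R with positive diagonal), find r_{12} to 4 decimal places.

q_1 = w_1/‖w_1‖ = (3, -3, -1)/4.3589 = (0.6882, -0.6882, -0.2294).
r_{12} = q_1·w_2 = 1.1471.

r_{12} = 1.1471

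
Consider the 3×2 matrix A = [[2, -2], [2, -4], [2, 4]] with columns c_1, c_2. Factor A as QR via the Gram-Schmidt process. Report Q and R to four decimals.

q_1 = c_1/‖c_1‖ = (2, 2, 2)/3.4641 = (0.5774, 0.5774, 0.5774).
r_{12} = q_1·c_2 = -1.1547.
u_2 = c_2 + 1.1547·q_1 = (-1.3333, -3.3333, 4.6667).
‖u_2‖ = 5.8878, so q_2 = (-0.2265, -0.5661, 0.7926).

Q = [[0.5774, -0.2265], [0.5774, -0.5661], [0.5774, 0.7926]], R = [[3.4641, -1.1547], [0.0000, 5.8878]]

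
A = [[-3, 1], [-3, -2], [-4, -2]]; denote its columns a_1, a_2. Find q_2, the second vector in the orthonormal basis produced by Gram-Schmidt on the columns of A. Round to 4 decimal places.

q_2 = (0.8448, -0.4413, -0.3026)

a_1 = (-3, -3, -4); ‖a_1‖ = 5.8310, so q_1 = (-0.5145, -0.5145, -0.6860).
q_1·a_2 = (-0.5145)·1 + (-0.5145)·(-2) + (-0.6860)·(-2) = 1.8865.
u_2 = a_2 − 1.8865·q_1 = (1.9706, -1.0294, -0.7059).
‖u_2‖ = 2.3326, so q_2 = (0.8448, -0.4413, -0.3026).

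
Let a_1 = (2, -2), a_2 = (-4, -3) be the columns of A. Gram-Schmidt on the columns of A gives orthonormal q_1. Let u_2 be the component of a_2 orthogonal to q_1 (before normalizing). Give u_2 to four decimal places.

a_1 = (2, -2); ‖a_1‖ = 2.8284, so q_1 = (0.7071, -0.7071).
q_1·a_2 = 0.7071·(-4) + (-0.7071)·(-3) = -0.7071.
u_2 = a_2 + 0.7071·q_1 = (-3.5000, -3.5000).

u_2 = (-3.5000, -3.5000)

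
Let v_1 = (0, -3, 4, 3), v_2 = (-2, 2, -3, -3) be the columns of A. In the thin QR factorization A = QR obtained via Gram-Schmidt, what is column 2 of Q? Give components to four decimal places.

q_2 = (-0.9367, -0.1791, 0.0827, -0.2893)

q_1 = v_1/‖v_1‖ = (0, -3, 4, 3)/5.8310 = (0.0000, -0.5145, 0.6860, 0.5145).
r_{12} = q_1·v_2 = -4.6305.
u_2 = v_2 + 4.6305·q_1 = (-2.0000, -0.3824, 0.1765, -0.6176).
‖u_2‖ = 2.1351, so q_2 = (-0.9367, -0.1791, 0.0827, -0.2893).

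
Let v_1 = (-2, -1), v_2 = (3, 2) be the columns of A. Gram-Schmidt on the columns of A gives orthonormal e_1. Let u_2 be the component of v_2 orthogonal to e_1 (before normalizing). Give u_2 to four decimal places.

e_1 = v_1/‖v_1‖ = (-2, -1)/2.2361 = (-0.8944, -0.4472).
r_{12} = e_1·v_2 = -3.5777.
u_2 = v_2 + 3.5777·e_1 = (-0.2000, 0.4000).

u_2 = (-0.2000, 0.4000)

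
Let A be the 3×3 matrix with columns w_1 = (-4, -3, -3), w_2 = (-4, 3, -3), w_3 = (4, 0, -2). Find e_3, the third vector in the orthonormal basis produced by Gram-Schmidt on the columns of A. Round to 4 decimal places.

e_1 = w_1/‖w_1‖ = (-4, -3, -3)/5.8310 = (-0.6860, -0.5145, -0.5145).
r_{12} = e_1·w_2 = 2.7440.
u_2 = w_2 − 2.7440·e_1 = (-2.1176, 4.4118, -1.5882).
‖u_2‖ = 5.1450, so e_2 = (-0.4116, 0.8575, -0.3087).
r_{13} = e_1·w_3 = -1.7150; r_{23} = e_2·w_3 = -1.0290.
u_3 = w_3 + 1.7150·e_1 + 1.0290·e_2 = (2.4000, 0.0000, -3.2000).
‖u_3‖ = 4.0000, so e_3 = (0.6000, 0.0000, -0.8000).

e_3 = (0.6000, 0.0000, -0.8000)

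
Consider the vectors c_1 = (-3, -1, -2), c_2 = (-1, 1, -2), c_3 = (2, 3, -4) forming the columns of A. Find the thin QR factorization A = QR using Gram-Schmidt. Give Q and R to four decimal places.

c_1 = (-3, -1, -2); ‖c_1‖ = 3.7417, so e_1 = (-0.8018, -0.2673, -0.5345).
e_1·c_2 = (-0.8018)·(-1) + (-0.2673)·1 + (-0.5345)·(-2) = 1.6036.
u_2 = c_2 − 1.6036·e_1 = (0.2857, 1.4286, -1.1429).
‖u_2‖ = 1.8516, so e_2 = (0.1543, 0.7715, -0.6172).
e_1·c_3 = (-0.8018)·2 + (-0.2673)·3 + (-0.5345)·(-4) = -0.2673; e_2·c_3 = 0.1543·2 + 0.7715·3 + (-0.6172)·(-4) = 5.0920.
u_3 = c_3 + 0.2673·e_1 − 5.0920·e_2 = (1.0000, -1.0000, -1.0000).
‖u_3‖ = 1.7321, so e_3 = (0.5774, -0.5774, -0.5774).

Q = [[-0.8018, 0.1543, 0.5774], [-0.2673, 0.7715, -0.5774], [-0.5345, -0.6172, -0.5774]], R = [[3.7417, 1.6036, -0.2673], [0.0000, 1.8516, 5.0920], [0.0000, 0.0000, 1.7321]]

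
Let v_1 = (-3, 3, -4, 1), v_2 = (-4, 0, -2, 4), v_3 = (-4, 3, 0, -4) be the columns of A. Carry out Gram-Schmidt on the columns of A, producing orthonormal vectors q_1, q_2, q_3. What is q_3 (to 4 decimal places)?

q_3 = (-0.7289, 0.0622, 0.4698, -0.4940)

q_1 = v_1/‖v_1‖ = (-3, 3, -4, 1)/5.9161 = (-0.5071, 0.5071, -0.6761, 0.1690).
r_{12} = q_1·v_2 = 4.0567.
u_2 = v_2 − 4.0567·q_1 = (-1.9429, -2.0571, 0.7429, 3.3143).
‖u_2‖ = 4.4207, so q_2 = (-0.4395, -0.4653, 0.1680, 0.7497).
r_{13} = q_1·v_3 = 2.8735; r_{23} = q_2·v_3 = -2.6369.
u_3 = v_3 − 2.8735·q_1 + 2.6369·q_2 = (-3.7018, 0.3158, 2.3860, -2.5088).
‖u_3‖ = 5.0783, so q_3 = (-0.7289, 0.0622, 0.4698, -0.4940).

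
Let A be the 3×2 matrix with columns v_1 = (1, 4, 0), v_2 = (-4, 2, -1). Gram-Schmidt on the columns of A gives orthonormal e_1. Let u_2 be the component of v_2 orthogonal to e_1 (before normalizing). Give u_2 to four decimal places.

v_1 = (1, 4, 0); ‖v_1‖ = 4.1231, so e_1 = (0.2425, 0.9701, 0.0000).
e_1·v_2 = 0.2425·(-4) + 0.9701·2 + 0.0000·(-1) = 0.9701.
u_2 = v_2 − 0.9701·e_1 = (-4.2353, 1.0588, -1.0000).

u_2 = (-4.2353, 1.0588, -1.0000)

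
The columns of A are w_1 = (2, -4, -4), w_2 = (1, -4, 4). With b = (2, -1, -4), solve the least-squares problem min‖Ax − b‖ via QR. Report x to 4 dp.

x = (0.6858, -0.3446)

w_1 = (2, -4, -4); ‖w_1‖ = 6.0000, so e_1 = (0.3333, -0.6667, -0.6667).
e_1·w_2 = 0.3333·1 + (-0.6667)·(-4) + (-0.6667)·4 = 0.3333.
u_2 = w_2 − 0.3333·e_1 = (0.8889, -3.7778, 4.2222).
‖u_2‖ = 5.7349, so e_2 = (0.1550, -0.6587, 0.7362).
Qᵀb = (4.0000, -1.9762).
Back-substitute: x_2 = -1.9762/5.7349 = -0.3446.
x_1 = (4.0000 − 0.3333·(-0.3446))/6.0000 = 0.6858.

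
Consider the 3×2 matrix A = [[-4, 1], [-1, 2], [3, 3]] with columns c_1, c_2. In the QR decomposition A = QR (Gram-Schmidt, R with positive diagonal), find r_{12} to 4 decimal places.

c_1 = (-4, -1, 3); ‖c_1‖ = 5.0990, so q_1 = (-0.7845, -0.1961, 0.5883).
r_{12} = q_1·c_2 = 0.5883.

r_{12} = 0.5883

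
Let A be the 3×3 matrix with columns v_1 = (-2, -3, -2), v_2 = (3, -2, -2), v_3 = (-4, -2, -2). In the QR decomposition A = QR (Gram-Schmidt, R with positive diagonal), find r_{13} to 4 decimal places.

q_1 = v_1/‖v_1‖ = (-2, -3, -2)/4.1231 = (-0.4851, -0.7276, -0.4851).
r_{13} = q_1·v_3 = 4.3656.

r_{13} = 4.3656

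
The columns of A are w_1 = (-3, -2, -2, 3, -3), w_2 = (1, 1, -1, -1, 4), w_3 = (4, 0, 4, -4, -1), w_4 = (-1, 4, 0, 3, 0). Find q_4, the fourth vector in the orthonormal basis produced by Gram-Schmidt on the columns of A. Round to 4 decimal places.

w_1 = (-3, -2, -2, 3, -3); ‖w_1‖ = 5.9161, so q_1 = (-0.5071, -0.3381, -0.3381, 0.5071, -0.5071).
q_1·w_2 = (-0.5071)·1 + (-0.3381)·1 + (-0.3381)·(-1) + 0.5071·(-1) + (-0.5071)·4 = -3.0426.
u_2 = w_2 + 3.0426·q_1 = (-0.5429, -0.0286, -2.0286, 0.5429, 2.4571).
‖u_2‖ = 3.2776, so q_2 = (-0.1656, -0.0087, -0.6189, 0.1656, 0.7497).
q_1·w_3 = (-0.5071)·4 + (-0.3381)·0 + (-0.3381)·4 + 0.5071·(-4) + (-0.5071)·(-1) = -4.9019; q_2·w_3 = (-0.1656)·4 + (-0.0087)·0 + (-0.6189)·4 + 0.1656·(-4) + 0.7497·(-1) = -4.5503.
u_3 = w_3 + 4.9019·q_1 + 4.5503·q_2 = (0.7606, -1.6968, -0.4734, -0.7606, -0.0745).
‖u_3‖ = 2.0654, so q_3 = (0.3683, -0.8215, -0.2292, -0.3683, -0.0361).
q_1·w_4 = (-0.5071)·(-1) + (-0.3381)·4 + (-0.3381)·0 + 0.5071·3 + (-0.5071)·0 = 0.6761; q_2·w_4 = (-0.1656)·(-1) + (-0.0087)·4 + (-0.6189)·0 + 0.1656·3 + 0.7497·0 = 0.6276; q_3·w_4 = 0.3683·(-1) + (-0.8215)·4 + (-0.2292)·0 + (-0.3683)·3 + (-0.0361)·0 = -4.7592.
u_4 = w_4 − 0.6761·q_1 − 0.6276·q_2 + 4.7592·q_3 = (1.1995, 0.3242, -0.4738, 0.8005, -0.2993).
‖u_4‖ = 1.5807, so q_4 = (0.7588, 0.2051, -0.2997, 0.5064, -0.1893).

q_4 = (0.7588, 0.2051, -0.2997, 0.5064, -0.1893)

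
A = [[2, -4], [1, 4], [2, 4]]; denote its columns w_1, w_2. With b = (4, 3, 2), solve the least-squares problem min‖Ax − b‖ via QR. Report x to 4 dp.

e_1 = w_1/‖w_1‖ = (2, 1, 2)/3.0000 = (0.6667, 0.3333, 0.6667).
r_{12} = e_1·w_2 = 1.3333.
u_2 = w_2 − 1.3333·e_1 = (-4.8889, 3.5556, 3.1111).
‖u_2‖ = 6.7987, so e_2 = (-0.7191, 0.5230, 0.4576).
Qᵀb = (5.0000, -0.3922).
Back-substitute: x_2 = -0.3922/6.7987 = -0.0577.
x_1 = (5.0000 − 1.3333·(-0.0577))/3.0000 = 1.6923.

x = (1.6923, -0.0577)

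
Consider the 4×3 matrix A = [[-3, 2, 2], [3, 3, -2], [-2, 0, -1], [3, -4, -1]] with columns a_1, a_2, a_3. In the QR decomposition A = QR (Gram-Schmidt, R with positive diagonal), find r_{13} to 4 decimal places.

r_{13} = -2.3349

q_1 = a_1/‖a_1‖ = (-3, 3, -2, 3)/5.5678 = (-0.5388, 0.5388, -0.3592, 0.5388).
r_{13} = q_1·a_3 = -2.3349.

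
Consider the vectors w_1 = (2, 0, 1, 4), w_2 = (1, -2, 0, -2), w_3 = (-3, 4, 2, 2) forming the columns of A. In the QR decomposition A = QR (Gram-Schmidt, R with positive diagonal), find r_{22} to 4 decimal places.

q_1 = w_1/‖w_1‖ = (2, 0, 1, 4)/4.5826 = (0.4364, 0.0000, 0.2182, 0.8729).
r_{12} = q_1·w_2 = -1.3093.
u_2 = w_2 + 1.3093·q_1 = (1.5714, -2.0000, 0.2857, -0.8571).
r_{22} = ‖u_2‖ = 2.6992.

r_{22} = 2.6992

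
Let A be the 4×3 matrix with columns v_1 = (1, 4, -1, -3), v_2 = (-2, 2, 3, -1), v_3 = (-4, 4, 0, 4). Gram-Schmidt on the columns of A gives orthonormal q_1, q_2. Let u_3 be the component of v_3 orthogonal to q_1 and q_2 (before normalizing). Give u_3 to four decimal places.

u_3 = (-2.4000, 3.2000, -2.3200, 4.2400)

v_1 = (1, 4, -1, -3); ‖v_1‖ = 5.1962, so q_1 = (0.1925, 0.7698, -0.1925, -0.5774).
q_1·v_2 = 0.1925·(-2) + 0.7698·2 + (-0.1925)·3 + (-0.5774)·(-1) = 1.1547.
u_2 = v_2 − 1.1547·q_1 = (-2.2222, 1.1111, 3.2222, -0.3333).
‖u_2‖ = 4.0825, so q_2 = (-0.5443, 0.2722, 0.7893, -0.0816).
q_1·v_3 = 0.1925·(-4) + 0.7698·4 + (-0.1925)·0 + (-0.5774)·4 = 0.0000; q_2·v_3 = (-0.5443)·(-4) + 0.2722·4 + 0.7893·0 + (-0.0816)·4 = 2.9394.
u_3 = v_3 + 0.0000·q_1 − 2.9394·q_2 = (-2.4000, 3.2000, -2.3200, 4.2400).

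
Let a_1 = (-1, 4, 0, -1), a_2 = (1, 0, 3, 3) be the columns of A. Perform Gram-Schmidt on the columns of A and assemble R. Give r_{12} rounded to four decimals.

a_1 = (-1, 4, 0, -1); ‖a_1‖ = 4.2426, so e_1 = (-0.2357, 0.9428, 0.0000, -0.2357).
r_{12} = e_1·a_2 = -0.9428.

r_{12} = -0.9428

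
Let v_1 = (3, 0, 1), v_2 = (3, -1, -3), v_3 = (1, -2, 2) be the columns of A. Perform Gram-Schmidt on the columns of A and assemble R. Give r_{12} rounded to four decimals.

r_{12} = 1.8974

e_1 = v_1/‖v_1‖ = (3, 0, 1)/3.1623 = (0.9487, 0.0000, 0.3162).
r_{12} = e_1·v_2 = 1.8974.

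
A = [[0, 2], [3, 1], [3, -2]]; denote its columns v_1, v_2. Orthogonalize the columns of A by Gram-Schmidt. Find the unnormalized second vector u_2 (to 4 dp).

u_2 = (2.0000, 1.5000, -1.5000)

e_1 = v_1/‖v_1‖ = (0, 3, 3)/4.2426 = (0.0000, 0.7071, 0.7071).
r_{12} = e_1·v_2 = -0.7071.
u_2 = v_2 + 0.7071·e_1 = (2.0000, 1.5000, -1.5000).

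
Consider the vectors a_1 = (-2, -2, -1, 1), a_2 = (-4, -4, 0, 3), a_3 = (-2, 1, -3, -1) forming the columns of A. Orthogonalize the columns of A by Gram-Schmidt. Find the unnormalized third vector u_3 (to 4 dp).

u_3 = (-1.4694, 1.5306, -0.0408, 0.0816)

a_1 = (-2, -2, -1, 1); ‖a_1‖ = 3.1623, so e_1 = (-0.6325, -0.6325, -0.3162, 0.3162).
e_1·a_2 = (-0.6325)·(-4) + (-0.6325)·(-4) + (-0.3162)·0 + 0.3162·3 = 6.0083.
u_2 = a_2 − 6.0083·e_1 = (-0.2000, -0.2000, 1.9000, 1.1000).
‖u_2‖ = 2.2136, so e_2 = (-0.0904, -0.0904, 0.8583, 0.4969).
e_1·a_3 = (-0.6325)·(-2) + (-0.6325)·1 + (-0.3162)·(-3) + 0.3162·(-1) = 1.2649; e_2·a_3 = (-0.0904)·(-2) + (-0.0904)·1 + 0.8583·(-3) + 0.4969·(-1) = -2.9816.
u_3 = a_3 − 1.2649·e_1 + 2.9816·e_2 = (-1.4694, 1.5306, -0.0408, 0.0816).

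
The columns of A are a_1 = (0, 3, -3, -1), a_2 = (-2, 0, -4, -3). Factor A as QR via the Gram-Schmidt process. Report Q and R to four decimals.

Q = [[0.0000, -0.4828], [0.6882, -0.5718], [-0.6882, -0.3939], [-0.2294, -0.5337]], R = [[4.3589, 3.4412], [0.0000, 4.1422]]

a_1 = (0, 3, -3, -1); ‖a_1‖ = 4.3589, so q_1 = (0.0000, 0.6882, -0.6882, -0.2294).
q_1·a_2 = 0.0000·(-2) + 0.6882·0 + (-0.6882)·(-4) + (-0.2294)·(-3) = 3.4412.
u_2 = a_2 − 3.4412·q_1 = (-2.0000, -2.3684, -1.6316, -2.2105).
‖u_2‖ = 4.1422, so q_2 = (-0.4828, -0.5718, -0.3939, -0.5337).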